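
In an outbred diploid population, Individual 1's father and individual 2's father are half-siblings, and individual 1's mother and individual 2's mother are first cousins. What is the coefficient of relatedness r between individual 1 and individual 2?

0.09375

With two independent routes of shared ancestry, r is the sum of the two contributions.
Individual 1 and individual 2 are related in two ways: half first cousins through their fathers (r = 1/16) and second cousins through their mothers (r = 1/32).
r = 1/16 + 1/32 = 0.09375.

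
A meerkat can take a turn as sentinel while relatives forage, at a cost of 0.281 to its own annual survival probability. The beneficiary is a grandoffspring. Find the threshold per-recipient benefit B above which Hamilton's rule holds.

r to a grandoffspring = 0.25 (two parent–offspring links: r = (1/2)^2 = 1/4).
Hamilton's rule with n recipients of equal r: n·r·B > C, so B > C/(n·r) = 0.281/(1·0.25) = 1.124.

1.124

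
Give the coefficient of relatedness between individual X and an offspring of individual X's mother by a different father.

Each parent–offspring link contributes a factor of 1/2, and independent paths through distinct common ancestors add.
Half-sibs share one parent — one path of length 2: r = (1/2)^2 = 1/4.

0.25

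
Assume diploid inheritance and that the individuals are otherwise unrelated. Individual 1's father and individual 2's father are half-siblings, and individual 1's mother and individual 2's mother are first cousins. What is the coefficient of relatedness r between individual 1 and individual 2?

0.09375

Wright's path rule: contributions from independent ancestry routes add.
Individual 1 and individual 2 are related in two ways: half first cousins through their fathers (r = 1/16) and second cousins through their mothers (r = 1/32).
r = 1/16 + 1/32 = 0.09375.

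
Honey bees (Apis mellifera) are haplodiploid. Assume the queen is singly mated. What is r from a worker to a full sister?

Haplodiploid full sisters inherit their father's entire haploid genome identically (contributing 1/2) and on average half of their mother's contribution (1/2 · 1/2 = 1/4); r = 1/2 + 1/4 = 3/4.

0.75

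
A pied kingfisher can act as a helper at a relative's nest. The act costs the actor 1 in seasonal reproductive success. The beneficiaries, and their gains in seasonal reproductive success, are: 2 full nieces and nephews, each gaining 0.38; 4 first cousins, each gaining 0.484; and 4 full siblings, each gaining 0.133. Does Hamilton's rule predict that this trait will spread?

Hamilton's rule: the trait is favored when the sum of r·B over every recipient exceeds the actor's cost C.
r to a full niece or nephew = 1/4 (full aunt/uncle↔niece/nephew: two paths of length 3 through the shared grandparent pair: r = 2·(1/2)^3 = 1/4).
r to a first cousin = 1/8 (first cousins share one grandparent pair — two paths of length 4: r = 2·(1/2)^4 = 1/8).
r to a full sibling = 0.5 (full sibs share both parents — two paths of length 2: r = 2·(1/2)^2 = 1/2).
Summing one r·B term per recipient: 2·0.25·0.38 + 4·0.125·0.484 + 4·0.5·0.133 = 0.698.
0.698 < 1: the indirect benefit is less than the cost.

No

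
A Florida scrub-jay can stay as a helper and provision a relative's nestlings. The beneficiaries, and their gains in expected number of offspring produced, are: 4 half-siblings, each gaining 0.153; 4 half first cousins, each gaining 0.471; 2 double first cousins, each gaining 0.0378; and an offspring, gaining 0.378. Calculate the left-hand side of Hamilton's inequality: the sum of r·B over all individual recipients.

0.47865

r to a half-sibling = 0.25 (half-sibs share one parent — one path of length 2: r = (1/2)^2 = 1/4).
r to a half first cousin = 1/16 (half first cousins share one grandparent — one path of length 4: r = (1/2)^4 = 1/16).
r to a double first cousin = 1/4 (double first cousins share both grandparent pairs — four paths of length 4: r = 4·(1/2)^4 = 1/4).
r to an offspring = 0.5 (one parent–offspring link: r = (1/2)^1 = 1/2).
Summing one r·B term per recipient: 4·0.25·0.153 + 4·0.0625·0.471 + 2·0.25·0.0378 + 1·0.5·0.378 = 0.47865.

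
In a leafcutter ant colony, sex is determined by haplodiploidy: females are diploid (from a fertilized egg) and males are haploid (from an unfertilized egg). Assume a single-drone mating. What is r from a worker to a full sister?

0.75

Haplodiploid full sisters inherit their father's entire haploid genome identically (contributing 1/2) and on average half of their mother's contribution (1/2 · 1/2 = 1/4); r = 1/2 + 1/4 = 3/4.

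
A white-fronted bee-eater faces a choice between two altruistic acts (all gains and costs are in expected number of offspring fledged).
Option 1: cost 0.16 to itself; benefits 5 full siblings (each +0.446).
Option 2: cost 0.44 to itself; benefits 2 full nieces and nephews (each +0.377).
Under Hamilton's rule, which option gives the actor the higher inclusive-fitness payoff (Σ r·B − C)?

Option 1: r to a full sibling = 0.5.
Option 1: Σ r·B − C = (5·0.5·0.446) − 0.16 = 0.955.
Option 2: r to a full niece or nephew = 0.25.
Option 2: Σ r·B − C = (2·0.25·0.377) − 0.44 = -0.2515.
Option 1 has the higher net inclusive-fitness payoff.

Option 1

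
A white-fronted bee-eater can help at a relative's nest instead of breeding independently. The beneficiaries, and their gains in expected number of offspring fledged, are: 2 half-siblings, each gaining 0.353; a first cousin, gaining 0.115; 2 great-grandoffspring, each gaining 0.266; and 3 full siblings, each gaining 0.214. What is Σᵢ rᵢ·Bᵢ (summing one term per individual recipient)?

0.578375

r to a half-sibling = 0.25 (half-sibs share one parent — one path of length 2: r = (1/2)^2 = 1/4).
r to a first cousin = 0.125 (first cousins share one grandparent pair — two paths of length 4: r = 2·(1/2)^4 = 1/8).
r to a great-grandoffspring = 1/8 (three parent–offspring links: r = (1/2)^3 = 1/8).
r to a full sibling = 1/2 (full sibs share both parents — two paths of length 2: r = 2·(1/2)^2 = 1/2).
Summing one r·B term per recipient: 2·0.25·0.353 + 1·0.125·0.115 + 2·0.125·0.266 + 3·0.5·0.214 = 0.578375.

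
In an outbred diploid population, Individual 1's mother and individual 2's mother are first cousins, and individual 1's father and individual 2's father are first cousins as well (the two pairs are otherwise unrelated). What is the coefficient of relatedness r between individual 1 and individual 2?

0.0625

Relatedness sums over independent paths through distinct common ancestors.
Individual 1 and individual 2 are related in two ways: second cousins through their mothers (r = 1/32) and second cousins through their fathers (r = 1/32).
r = 1/32 + 1/32 = 1/16 = 0.0625.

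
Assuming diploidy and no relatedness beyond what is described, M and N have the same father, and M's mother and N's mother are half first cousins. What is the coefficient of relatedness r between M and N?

Wright's path rule: contributions from independent ancestry routes add.
M and N are related in two ways: half-sibs through their shared father (r = 1/4) and half second cousins through their mothers (r = 1/64).
r = 1/4 + 1/64 = 17/64 = 0.265625.

0.265625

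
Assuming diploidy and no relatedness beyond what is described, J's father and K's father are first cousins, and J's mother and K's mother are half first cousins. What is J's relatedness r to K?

0.046875

Wright's path rule: contributions from independent ancestry routes add.
J and K are related in two ways: second cousins through their fathers (r = 1/32) and half second cousins through their mothers (r = 1/64).
r = 1/32 + 1/64 = 3/64 = 0.046875.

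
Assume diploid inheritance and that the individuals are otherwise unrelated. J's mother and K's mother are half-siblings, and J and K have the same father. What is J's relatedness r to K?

0.3125

With two independent routes of shared ancestry, r is the sum of the two contributions.
J and K are related in two ways: half first cousins through their mothers (r = 1/16) and half-sibs through their shared father (r = 1/4).
r = 1/16 + 1/4 = 5/16 = 0.3125.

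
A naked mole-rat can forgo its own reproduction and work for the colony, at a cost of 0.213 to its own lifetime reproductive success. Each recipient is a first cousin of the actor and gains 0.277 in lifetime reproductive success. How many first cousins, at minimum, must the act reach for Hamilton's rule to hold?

r to a first cousin = 1/8 (first cousins share one grandparent pair — two paths of length 4: r = 2·(1/2)^4 = 1/8).
Hamilton's rule: n·r·B > C  ⇒  n > C/(r·B) = 0.213/(0.125·0.277) = 6.152.
The smallest integer exceeding 6.152 is 7.

7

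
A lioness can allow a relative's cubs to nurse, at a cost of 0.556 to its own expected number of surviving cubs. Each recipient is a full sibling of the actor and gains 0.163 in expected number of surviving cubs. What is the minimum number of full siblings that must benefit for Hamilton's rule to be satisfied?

r to a full sibling = 1/2 (full sibs share both parents — two paths of length 2: r = 2·(1/2)^2 = 1/2).
Hamilton's rule: n·r·B > C  ⇒  n > C/(r·B) = 0.556/(0.5·0.163) = 6.822.
The smallest integer exceeding 6.822 is 7.

7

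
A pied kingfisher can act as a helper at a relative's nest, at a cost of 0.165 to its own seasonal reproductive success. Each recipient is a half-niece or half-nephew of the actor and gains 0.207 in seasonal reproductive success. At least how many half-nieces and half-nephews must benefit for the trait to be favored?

r to a half-niece or half-nephew = 1/8 (half-aunt/uncle↔niece/nephew: one path of length 3: r = (1/2)^3 = 1/8).
Hamilton's rule: n·r·B > C  ⇒  n > C/(r·B) = 0.165/(0.125·0.207) = 6.377.
The smallest integer exceeding 6.377 is 7.

7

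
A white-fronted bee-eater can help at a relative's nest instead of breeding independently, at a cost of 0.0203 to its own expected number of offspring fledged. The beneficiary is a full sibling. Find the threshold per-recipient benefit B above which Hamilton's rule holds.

r to a full sibling = 0.5 (full sibs share both parents — two paths of length 2: r = 2·(1/2)^2 = 1/2).
Hamilton's rule with n recipients of equal r: n·r·B > C, so B > C/(n·r) = 0.0203/(1·0.5) = 0.0406.

0.0406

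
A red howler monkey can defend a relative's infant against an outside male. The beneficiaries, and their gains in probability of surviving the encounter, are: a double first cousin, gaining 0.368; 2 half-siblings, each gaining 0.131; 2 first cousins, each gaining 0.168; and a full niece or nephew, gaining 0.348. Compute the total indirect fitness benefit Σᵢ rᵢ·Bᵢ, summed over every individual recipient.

0.2865

r to a double first cousin = 1/4 (double first cousins share both grandparent pairs — four paths of length 4: r = 4·(1/2)^4 = 1/4).
r to a half-sibling = 0.25 (half-sibs share one parent — one path of length 2: r = (1/2)^2 = 1/4).
r to a first cousin = 1/8 (first cousins share one grandparent pair — two paths of length 4: r = 2·(1/2)^4 = 1/8).
r to a full niece or nephew = 0.25 (full aunt/uncle↔niece/nephew: two paths of length 3 through the shared grandparent pair: r = 2·(1/2)^3 = 1/4).
Summing one r·B term per recipient: 1·0.25·0.368 + 2·0.25·0.131 + 2·0.125·0.168 + 1·0.25·0.348 = 0.2865.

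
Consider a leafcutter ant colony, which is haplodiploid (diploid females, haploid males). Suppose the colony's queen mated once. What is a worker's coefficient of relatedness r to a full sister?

0.75

Haplodiploid full sisters inherit their father's entire haploid genome identically (contributing 1/2) and on average half of their mother's contribution (1/2 · 1/2 = 1/4); r = 1/2 + 1/4 = 3/4.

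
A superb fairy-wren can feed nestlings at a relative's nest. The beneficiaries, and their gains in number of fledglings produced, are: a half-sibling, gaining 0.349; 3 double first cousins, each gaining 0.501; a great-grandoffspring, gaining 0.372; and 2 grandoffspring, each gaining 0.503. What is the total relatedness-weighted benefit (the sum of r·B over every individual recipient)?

r to a half-sibling = 1/4 (half-sibs share one parent — one path of length 2: r = (1/2)^2 = 1/4).
r to a double first cousin = 0.25 (double first cousins share both grandparent pairs — four paths of length 4: r = 4·(1/2)^4 = 1/4).
r to a great-grandoffspring = 1/8 (three parent–offspring links: r = (1/2)^3 = 1/8).
r to a grandoffspring = 0.25 (two parent–offspring links: r = (1/2)^2 = 1/4).
Summing one r·B term per recipient: 1·0.25·0.349 + 3·0.25·0.501 + 1·0.125·0.372 + 2·0.25·0.503 = 0.761.

0.761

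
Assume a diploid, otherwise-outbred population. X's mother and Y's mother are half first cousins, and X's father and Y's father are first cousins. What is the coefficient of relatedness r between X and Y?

0.046875

Relatedness sums over independent paths through distinct common ancestors.
X and Y are related in two ways: half second cousins through their mothers (r = 1/64) and second cousins through their fathers (r = 1/32).
r = 1/64 + 1/32 = 3/64 = 0.046875.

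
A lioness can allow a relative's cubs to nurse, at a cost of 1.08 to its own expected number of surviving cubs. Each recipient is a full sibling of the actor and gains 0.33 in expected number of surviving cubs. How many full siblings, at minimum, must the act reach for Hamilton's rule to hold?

r to a full sibling = 0.5 (full sibs share both parents — two paths of length 2: r = 2·(1/2)^2 = 1/2).
Hamilton's rule: n·r·B > C  ⇒  n > C/(r·B) = 1.08/(0.5·0.33) = 6.545.
The smallest integer exceeding 6.545 is 7.

7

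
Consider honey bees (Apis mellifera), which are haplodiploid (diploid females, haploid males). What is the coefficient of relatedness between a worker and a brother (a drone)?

0.25

Her haploid brother carries none of their father's genes and a random half of their mother's genome; that half matches the maternal half of her own genome with probability 1/2: r = 1/2 · 1/2 = 1/4.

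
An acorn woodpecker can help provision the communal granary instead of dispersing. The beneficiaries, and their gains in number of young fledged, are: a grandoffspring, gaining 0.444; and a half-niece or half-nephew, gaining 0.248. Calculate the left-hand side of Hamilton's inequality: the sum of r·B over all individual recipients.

r to a grandoffspring = 1/4 (two parent–offspring links: r = (1/2)^2 = 1/4).
r to a half-niece or half-nephew = 0.125 (half-aunt/uncle↔niece/nephew: one path of length 3: r = (1/2)^3 = 1/8).
Summing one r·B term per recipient: 1·0.25·0.444 + 1·0.125·0.248 = 0.142.

0.142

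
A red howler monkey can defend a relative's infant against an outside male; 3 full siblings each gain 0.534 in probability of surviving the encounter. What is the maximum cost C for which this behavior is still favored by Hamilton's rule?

r to a full sibling = 1/2 (full sibs share both parents — two paths of length 2: r = 2·(1/2)^2 = 1/2).
Hamilton's rule: n·r·B > C, so the trait is favored while C < n·r·B = 3·0.5·0.534 = 0.801.

0.801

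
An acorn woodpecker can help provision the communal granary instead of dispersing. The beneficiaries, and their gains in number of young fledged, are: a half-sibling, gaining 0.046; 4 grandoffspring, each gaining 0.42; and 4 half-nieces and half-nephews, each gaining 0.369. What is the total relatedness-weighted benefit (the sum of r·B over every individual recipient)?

r to a half-sibling = 1/4 (half-sibs share one parent — one path of length 2: r = (1/2)^2 = 1/4).
r to a grandoffspring = 0.25 (two parent–offspring links: r = (1/2)^2 = 1/4).
r to a half-niece or half-nephew = 1/8 (half-aunt/uncle↔niece/nephew: one path of length 3: r = (1/2)^3 = 1/8).
Summing one r·B term per recipient: 1·0.25·0.046 + 4·0.25·0.42 + 4·0.125·0.369 = 0.616.

0.616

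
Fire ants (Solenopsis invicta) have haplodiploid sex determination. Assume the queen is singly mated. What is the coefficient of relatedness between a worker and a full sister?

Haplodiploid full sisters inherit their father's entire haploid genome identically (contributing 1/2) and on average half of their mother's contribution (1/2 · 1/2 = 1/4); r = 1/2 + 1/4 = 3/4.

0.75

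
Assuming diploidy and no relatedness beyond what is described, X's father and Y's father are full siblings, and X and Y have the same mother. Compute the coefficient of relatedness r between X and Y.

0.375

Wright's path rule: contributions from independent ancestry routes add.
X and Y are related in two ways: first cousins through their fathers (r = 1/8) and half-sibs through their shared mother (r = 1/4).
r = 1/8 + 1/4 = 3/8 = 0.375.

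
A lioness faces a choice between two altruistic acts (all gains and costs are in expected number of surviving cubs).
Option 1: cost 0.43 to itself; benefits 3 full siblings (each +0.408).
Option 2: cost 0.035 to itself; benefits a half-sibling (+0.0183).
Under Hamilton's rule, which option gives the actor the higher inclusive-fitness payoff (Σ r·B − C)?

Option 1: r to a full sibling = 0.5.
Option 1: Σ r·B − C = (3·0.5·0.408) − 0.43 = 0.182.
Option 2: r to a half-sibling = 0.25.
Option 2: Σ r·B − C = (1·0.25·0.0183) − 0.035 = -0.030425.
Option 1 has the higher net inclusive-fitness payoff.

Option 1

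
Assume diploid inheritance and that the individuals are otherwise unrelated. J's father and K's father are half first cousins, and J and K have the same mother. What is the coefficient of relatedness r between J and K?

0.265625

Wright's path rule: contributions from independent ancestry routes add.
J and K are related in two ways: half second cousins through their fathers (r = 1/64) and half-sibs through their shared mother (r = 1/4).
r = 1/64 + 1/4 = 0.265625.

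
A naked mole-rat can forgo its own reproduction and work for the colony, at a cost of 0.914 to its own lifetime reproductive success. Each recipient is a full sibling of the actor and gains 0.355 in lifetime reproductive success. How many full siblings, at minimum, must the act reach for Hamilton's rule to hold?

6

r to a full sibling = 1/2 (full sibs share both parents — two paths of length 2: r = 2·(1/2)^2 = 1/2).
Hamilton's rule: n·r·B > C  ⇒  n > C/(r·B) = 0.914/(0.5·0.355) = 5.149.
The smallest integer exceeding 5.149 is 6.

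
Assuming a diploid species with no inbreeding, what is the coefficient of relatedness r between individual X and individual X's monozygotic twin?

1

Each parent–offspring link contributes a factor of 1/2, and independent paths through distinct common ancestors add.
Monozygotic twins share every allele identical by descent: r = 1.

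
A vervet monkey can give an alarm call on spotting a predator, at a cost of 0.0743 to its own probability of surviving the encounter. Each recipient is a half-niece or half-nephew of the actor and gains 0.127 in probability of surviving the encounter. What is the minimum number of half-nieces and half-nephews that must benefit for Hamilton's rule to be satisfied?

5

r to a half-niece or half-nephew = 1/8 (half-aunt/uncle↔niece/nephew: one path of length 3: r = (1/2)^3 = 1/8).
Hamilton's rule: n·r·B > C  ⇒  n > C/(r·B) = 0.0743/(0.125·0.127) = 4.68.
The smallest integer exceeding 4.68 is 5.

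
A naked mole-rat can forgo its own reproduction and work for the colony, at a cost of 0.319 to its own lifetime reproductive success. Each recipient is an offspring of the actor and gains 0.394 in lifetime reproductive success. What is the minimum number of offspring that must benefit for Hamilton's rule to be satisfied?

2

r to an offspring = 0.5 (one parent–offspring link: r = (1/2)^1 = 1/2).
Hamilton's rule: n·r·B > C  ⇒  n > C/(r·B) = 0.319/(0.5·0.394) = 1.619.
The smallest integer exceeding 1.619 is 2.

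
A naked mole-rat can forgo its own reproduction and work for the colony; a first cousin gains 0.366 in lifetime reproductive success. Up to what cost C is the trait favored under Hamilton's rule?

0.04575

r to a first cousin = 0.125 (first cousins share one grandparent pair — two paths of length 4: r = 2·(1/2)^4 = 1/8).
Hamilton's rule: n·r·B > C, so the trait is favored while C < n·r·B = 1·0.125·0.366 = 0.04575.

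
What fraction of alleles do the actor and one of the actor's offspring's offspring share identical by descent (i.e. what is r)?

0.25

Each parent–offspring link contributes a factor of 1/2, and independent paths through distinct common ancestors add.
Two parent–offspring links: r = (1/2)^2 = 1/4.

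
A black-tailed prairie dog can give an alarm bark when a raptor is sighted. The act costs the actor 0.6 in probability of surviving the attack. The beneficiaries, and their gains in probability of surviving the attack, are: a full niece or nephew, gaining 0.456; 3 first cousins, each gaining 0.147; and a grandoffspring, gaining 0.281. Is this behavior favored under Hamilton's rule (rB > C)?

No

Hamilton's rule: the trait is favored when the sum of r·B over every recipient exceeds the actor's cost C.
r to a full niece or nephew = 0.25 (full aunt/uncle↔niece/nephew: two paths of length 3 through the shared grandparent pair: r = 2·(1/2)^3 = 1/4).
r to a first cousin = 1/8 (first cousins share one grandparent pair — two paths of length 4: r = 2·(1/2)^4 = 1/8).
r to a grandoffspring = 0.25 (two parent–offspring links: r = (1/2)^2 = 1/4).
Summing one r·B term per recipient: 1·0.25·0.456 + 3·0.125·0.147 + 1·0.25·0.281 = 0.239375.
0.239375 < 0.6: the indirect benefit is less than the cost.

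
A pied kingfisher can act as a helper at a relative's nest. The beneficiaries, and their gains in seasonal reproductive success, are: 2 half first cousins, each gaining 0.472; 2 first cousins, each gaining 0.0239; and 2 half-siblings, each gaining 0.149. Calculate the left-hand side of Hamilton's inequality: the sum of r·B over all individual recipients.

r to a half first cousin = 0.0625 (half first cousins share one grandparent — one path of length 4: r = (1/2)^4 = 1/16).
r to a first cousin = 1/8 (first cousins share one grandparent pair — two paths of length 4: r = 2·(1/2)^4 = 1/8).
r to a half-sibling = 1/4 (half-sibs share one parent — one path of length 2: r = (1/2)^2 = 1/4).
Summing one r·B term per recipient: 2·0.0625·0.472 + 2·0.125·0.0239 + 2·0.25·0.149 = 0.139475.

0.139475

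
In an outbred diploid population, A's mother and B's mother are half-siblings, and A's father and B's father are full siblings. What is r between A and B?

With two independent routes of shared ancestry, r is the sum of the two contributions.
A and B are related in two ways: half first cousins through their mothers (r = 1/16) and first cousins through their fathers (r = 1/8).
r = 1/16 + 1/8 = 3/16 = 0.1875.

0.1875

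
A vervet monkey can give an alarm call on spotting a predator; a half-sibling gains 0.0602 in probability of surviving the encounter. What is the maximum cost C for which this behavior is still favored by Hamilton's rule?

r to a half-sibling = 0.25 (half-sibs share one parent — one path of length 2: r = (1/2)^2 = 1/4).
Hamilton's rule: n·r·B > C, so the trait is favored while C < n·r·B = 1·0.25·0.0602 = 0.01505.

0.01505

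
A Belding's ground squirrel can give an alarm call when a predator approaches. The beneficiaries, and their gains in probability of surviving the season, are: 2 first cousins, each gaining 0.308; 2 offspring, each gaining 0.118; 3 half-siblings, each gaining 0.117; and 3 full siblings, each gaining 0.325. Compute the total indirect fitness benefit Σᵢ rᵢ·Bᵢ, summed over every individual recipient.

0.77025

r to a first cousin = 1/8 (first cousins share one grandparent pair — two paths of length 4: r = 2·(1/2)^4 = 1/8).
r to an offspring = 0.5 (one parent–offspring link: r = (1/2)^1 = 1/2).
r to a half-sibling = 1/4 (half-sibs share one parent — one path of length 2: r = (1/2)^2 = 1/4).
r to a full sibling = 1/2 (full sibs share both parents — two paths of length 2: r = 2·(1/2)^2 = 1/2).
Summing one r·B term per recipient: 2·0.125·0.308 + 2·0.5·0.118 + 3·0.25·0.117 + 3·0.5·0.325 = 0.77025.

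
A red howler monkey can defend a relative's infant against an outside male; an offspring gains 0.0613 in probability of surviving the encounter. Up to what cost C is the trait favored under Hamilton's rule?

r to an offspring = 0.5 (one parent–offspring link: r = (1/2)^1 = 1/2).
Hamilton's rule: n·r·B > C, so the trait is favored while C < n·r·B = 1·0.5·0.0613 = 0.03065.

0.03065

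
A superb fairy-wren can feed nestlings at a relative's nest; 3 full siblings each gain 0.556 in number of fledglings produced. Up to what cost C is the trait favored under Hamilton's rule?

0.834

r to a full sibling = 0.5 (full sibs share both parents — two paths of length 2: r = 2·(1/2)^2 = 1/2).
Hamilton's rule: n·r·B > C, so the trait is favored while C < n·r·B = 3·0.5·0.556 = 0.834.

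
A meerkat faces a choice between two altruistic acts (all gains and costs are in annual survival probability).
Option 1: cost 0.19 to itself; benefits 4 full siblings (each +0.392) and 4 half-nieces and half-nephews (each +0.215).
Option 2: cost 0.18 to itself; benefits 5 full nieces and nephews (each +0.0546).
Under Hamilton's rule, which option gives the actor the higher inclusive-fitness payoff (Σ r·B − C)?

Option 1

Option 1: r to a full sibling = 0.5.
Option 1: r to a half-niece or half-nephew = 0.125.
Option 1: Σ r·B − C = (4·0.5·0.392 + 4·0.125·0.215) − 0.19 = 0.7015.
Option 2: r to a full niece or nephew = 0.25.
Option 2: Σ r·B − C = (5·0.25·0.0546) − 0.18 = -0.11175.
Option 1 has the higher net inclusive-fitness payoff.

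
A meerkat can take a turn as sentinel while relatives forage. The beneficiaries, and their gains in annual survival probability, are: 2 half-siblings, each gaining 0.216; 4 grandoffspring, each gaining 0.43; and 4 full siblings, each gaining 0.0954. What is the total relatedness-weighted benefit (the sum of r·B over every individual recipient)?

r to a half-sibling = 0.25 (half-sibs share one parent — one path of length 2: r = (1/2)^2 = 1/4).
r to a grandoffspring = 1/4 (two parent–offspring links: r = (1/2)^2 = 1/4).
r to a full sibling = 0.5 (full sibs share both parents — two paths of length 2: r = 2·(1/2)^2 = 1/2).
Summing one r·B term per recipient: 2·0.25·0.216 + 4·0.25·0.43 + 4·0.5·0.0954 = 0.7288.

0.7288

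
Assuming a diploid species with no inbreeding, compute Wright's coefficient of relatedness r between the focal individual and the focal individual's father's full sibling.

0.25

Each parent–offspring link contributes a factor of 1/2, and independent paths through distinct common ancestors add.
Full aunt/uncle↔niece/nephew: two paths of length 3 through the shared grandparent pair: r = 2·(1/2)^3 = 1/4.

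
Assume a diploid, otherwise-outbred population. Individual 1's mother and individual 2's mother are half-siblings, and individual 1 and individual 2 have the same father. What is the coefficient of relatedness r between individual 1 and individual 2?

0.3125

With two independent routes of shared ancestry, r is the sum of the two contributions.
Individual 1 and individual 2 are related in two ways: half first cousins through their mothers (r = 1/16) and half-sibs through their shared father (r = 1/4).
r = 1/16 + 1/4 = 0.3125.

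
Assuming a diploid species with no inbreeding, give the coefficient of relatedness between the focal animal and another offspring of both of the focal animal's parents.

0.5

Each parent–offspring link contributes a factor of 1/2, and independent paths through distinct common ancestors add.
Full sibs share both parents — two paths of length 2: r = 2·(1/2)^2 = 1/2.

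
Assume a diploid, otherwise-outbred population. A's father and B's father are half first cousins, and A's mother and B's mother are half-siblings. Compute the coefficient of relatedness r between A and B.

Relatedness sums over independent paths through distinct common ancestors.
A and B are related in two ways: half second cousins through their fathers (r = 1/64) and half first cousins through their mothers (r = 1/16).
r = 1/64 + 1/16 = 0.078125.

0.078125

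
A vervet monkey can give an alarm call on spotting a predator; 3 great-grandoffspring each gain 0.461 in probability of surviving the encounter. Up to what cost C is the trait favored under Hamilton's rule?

r to a great-grandoffspring = 0.125 (three parent–offspring links: r = (1/2)^3 = 1/8).
Hamilton's rule: n·r·B > C, so the trait is favored while C < n·r·B = 3·0.125·0.461 = 0.172875.

0.172875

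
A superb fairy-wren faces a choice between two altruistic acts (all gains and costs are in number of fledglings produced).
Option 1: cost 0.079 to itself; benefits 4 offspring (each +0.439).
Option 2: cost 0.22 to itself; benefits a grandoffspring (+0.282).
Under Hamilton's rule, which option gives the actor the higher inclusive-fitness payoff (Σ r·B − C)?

Option 1: r to an offspring = 0.5.
Option 1: Σ r·B − C = (4·0.5·0.439) − 0.079 = 0.799.
Option 2: r to a grandoffspring = 0.25.
Option 2: Σ r·B − C = (1·0.25·0.282) − 0.22 = -0.1495.
Option 1 has the higher net inclusive-fitness payoff.

Option 1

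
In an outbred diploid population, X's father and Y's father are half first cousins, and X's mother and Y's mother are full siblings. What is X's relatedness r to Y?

0.140625

With two independent routes of shared ancestry, r is the sum of the two contributions.
X and Y are related in two ways: half second cousins through their fathers (r = 1/64) and first cousins through their mothers (r = 1/8).
r = 1/64 + 1/8 = 0.140625.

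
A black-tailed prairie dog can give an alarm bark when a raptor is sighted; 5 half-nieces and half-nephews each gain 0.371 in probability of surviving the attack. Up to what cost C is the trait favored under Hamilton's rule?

r to a half-niece or half-nephew = 1/8 (half-aunt/uncle↔niece/nephew: one path of length 3: r = (1/2)^3 = 1/8).
Hamilton's rule: n·r·B > C, so the trait is favored while C < n·r·B = 5·0.125·0.371 = 0.231875.

0.231875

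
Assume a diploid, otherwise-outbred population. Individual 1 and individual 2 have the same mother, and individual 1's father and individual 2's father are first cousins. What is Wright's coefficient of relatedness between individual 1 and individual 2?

Wright's path rule: contributions from independent ancestry routes add.
Individual 1 and individual 2 are related in two ways: half-sibs through their shared mother (r = 1/4) and second cousins through their fathers (r = 1/32).
r = 1/4 + 1/32 = 0.28125.

0.28125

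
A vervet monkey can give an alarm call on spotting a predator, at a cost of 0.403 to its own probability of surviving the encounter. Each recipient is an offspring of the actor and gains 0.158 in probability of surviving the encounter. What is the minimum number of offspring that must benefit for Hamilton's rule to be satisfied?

r to an offspring = 0.5 (one parent–offspring link: r = (1/2)^1 = 1/2).
Hamilton's rule: n·r·B > C  ⇒  n > C/(r·B) = 0.403/(0.5·0.158) = 5.101.
The smallest integer exceeding 5.101 is 6.

6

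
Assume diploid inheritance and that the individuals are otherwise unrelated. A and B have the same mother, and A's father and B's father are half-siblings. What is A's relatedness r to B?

0.3125

Relatedness sums over independent paths through distinct common ancestors.
A and B are related in two ways: half-sibs through their shared mother (r = 1/4) and half first cousins through their fathers (r = 1/16).
r = 1/4 + 1/16 = 5/16 = 0.3125.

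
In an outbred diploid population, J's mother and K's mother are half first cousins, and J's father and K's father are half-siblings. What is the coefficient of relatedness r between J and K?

0.078125

Independent pedigree routes through distinct common ancestors add.
J and K are related in two ways: half second cousins through their mothers (r = 1/64) and half first cousins through their fathers (r = 1/16).
r = 1/64 + 1/16 = 0.078125.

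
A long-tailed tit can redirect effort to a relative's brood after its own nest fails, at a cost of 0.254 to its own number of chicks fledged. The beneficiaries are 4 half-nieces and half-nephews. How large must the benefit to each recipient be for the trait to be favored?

0.508

r to a half-niece or half-nephew = 0.125 (half-aunt/uncle↔niece/nephew: one path of length 3: r = (1/2)^3 = 1/8).
Hamilton's rule with n recipients of equal r: n·r·B > C, so B > C/(n·r) = 0.254/(4·0.125) = 0.508.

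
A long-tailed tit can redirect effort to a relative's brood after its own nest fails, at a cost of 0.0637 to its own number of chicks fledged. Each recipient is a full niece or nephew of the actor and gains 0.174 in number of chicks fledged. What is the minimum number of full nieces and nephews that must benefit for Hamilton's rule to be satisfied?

2

r to a full niece or nephew = 0.25 (full aunt/uncle↔niece/nephew: two paths of length 3 through the shared grandparent pair: r = 2·(1/2)^3 = 1/4).
Hamilton's rule: n·r·B > C  ⇒  n > C/(r·B) = 0.0637/(0.25·0.174) = 1.464.
The smallest integer exceeding 1.464 is 2.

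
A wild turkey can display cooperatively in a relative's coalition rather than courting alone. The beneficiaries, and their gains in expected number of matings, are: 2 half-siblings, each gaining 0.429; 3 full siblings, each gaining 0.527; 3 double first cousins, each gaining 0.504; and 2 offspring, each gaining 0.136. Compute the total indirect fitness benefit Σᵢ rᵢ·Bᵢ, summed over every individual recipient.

1.519

r to a half-sibling = 0.25 (half-sibs share one parent — one path of length 2: r = (1/2)^2 = 1/4).
r to a full sibling = 1/2 (full sibs share both parents — two paths of length 2: r = 2·(1/2)^2 = 1/2).
r to a double first cousin = 1/4 (double first cousins share both grandparent pairs — four paths of length 4: r = 4·(1/2)^4 = 1/4).
r to an offspring = 1/2 (one parent–offspring link: r = (1/2)^1 = 1/2).
Summing one r·B term per recipient: 2·0.25·0.429 + 3·0.5·0.527 + 3·0.25·0.504 + 2·0.5·0.136 = 1.519.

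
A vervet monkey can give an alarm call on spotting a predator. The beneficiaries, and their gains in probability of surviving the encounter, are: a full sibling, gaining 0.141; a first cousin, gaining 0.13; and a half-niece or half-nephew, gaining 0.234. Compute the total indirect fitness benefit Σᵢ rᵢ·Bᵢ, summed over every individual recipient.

r to a full sibling = 0.5 (full sibs share both parents — two paths of length 2: r = 2·(1/2)^2 = 1/2).
r to a first cousin = 0.125 (first cousins share one grandparent pair — two paths of length 4: r = 2·(1/2)^4 = 1/8).
r to a half-niece or half-nephew = 1/8 (half-aunt/uncle↔niece/nephew: one path of length 3: r = (1/2)^3 = 1/8).
Summing one r·B term per recipient: 1·0.5·0.141 + 1·0.125·0.13 + 1·0.125·0.234 = 0.116.

0.116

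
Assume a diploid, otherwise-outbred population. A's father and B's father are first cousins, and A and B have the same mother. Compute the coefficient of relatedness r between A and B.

Independent pedigree routes through distinct common ancestors add.
A and B are related in two ways: second cousins through their fathers (r = 1/32) and half-sibs through their shared mother (r = 1/4).
r = 1/32 + 1/4 = 0.28125.

0.28125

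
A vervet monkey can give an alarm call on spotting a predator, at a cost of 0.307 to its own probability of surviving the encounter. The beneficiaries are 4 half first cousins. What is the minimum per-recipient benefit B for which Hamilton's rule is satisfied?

1.228

r to a half first cousin = 1/16 (half first cousins share one grandparent — one path of length 4: r = (1/2)^4 = 1/16).
Hamilton's rule with n recipients of equal r: n·r·B > C, so B > C/(n·r) = 0.307/(4·0.0625) = 1.228.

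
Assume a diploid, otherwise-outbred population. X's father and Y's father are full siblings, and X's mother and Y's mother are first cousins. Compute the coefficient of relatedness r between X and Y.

Relatedness sums over independent paths through distinct common ancestors.
X and Y are related in two ways: first cousins through their fathers (r = 1/8) and second cousins through their mothers (r = 1/32).
r = 1/8 + 1/32 = 5/32 = 0.15625.

0.15625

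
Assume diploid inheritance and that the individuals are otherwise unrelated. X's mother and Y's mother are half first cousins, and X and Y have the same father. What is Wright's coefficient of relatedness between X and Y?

0.265625

Relatedness sums over independent paths through distinct common ancestors.
X and Y are related in two ways: half second cousins through their mothers (r = 1/64) and half-sibs through their shared father (r = 1/4).
r = 1/64 + 1/4 = 0.265625.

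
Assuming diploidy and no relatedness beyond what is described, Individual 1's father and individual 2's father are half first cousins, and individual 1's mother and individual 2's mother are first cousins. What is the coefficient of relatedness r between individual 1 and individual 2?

Independent pedigree routes through distinct common ancestors add.
Individual 1 and individual 2 are related in two ways: half second cousins through their fathers (r = 1/64) and second cousins through their mothers (r = 1/32).
r = 1/64 + 1/32 = 0.046875.

0.046875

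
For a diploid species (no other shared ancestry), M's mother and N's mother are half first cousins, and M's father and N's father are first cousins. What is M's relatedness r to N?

Relatedness sums over independent paths through distinct common ancestors.
M and N are related in two ways: half second cousins through their mothers (r = 1/64) and second cousins through their fathers (r = 1/32).
r = 1/64 + 1/32 = 3/64 = 0.046875.

0.046875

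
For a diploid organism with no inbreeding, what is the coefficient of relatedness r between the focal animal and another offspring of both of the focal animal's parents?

0.5

Each parent–offspring link contributes a factor of 1/2, and independent paths through distinct common ancestors add.
Full sibs share both parents — two paths of length 2: r = 2·(1/2)^2 = 1/2.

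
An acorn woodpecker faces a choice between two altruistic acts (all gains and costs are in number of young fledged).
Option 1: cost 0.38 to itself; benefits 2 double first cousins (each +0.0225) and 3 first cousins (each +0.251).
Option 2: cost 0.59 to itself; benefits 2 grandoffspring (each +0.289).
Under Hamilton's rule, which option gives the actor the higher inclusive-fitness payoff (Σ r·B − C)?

Option 1

Option 1: r to a double first cousin = 0.25.
Option 1: r to a first cousin = 0.125.
Option 1: Σ r·B − C = (2·0.25·0.0225 + 3·0.125·0.251) − 0.38 = -0.274625.
Option 2: r to a grandoffspring = 0.25.
Option 2: Σ r·B − C = (2·0.25·0.289) − 0.59 = -0.4455.
Option 1 has the higher net inclusive-fitness payoff.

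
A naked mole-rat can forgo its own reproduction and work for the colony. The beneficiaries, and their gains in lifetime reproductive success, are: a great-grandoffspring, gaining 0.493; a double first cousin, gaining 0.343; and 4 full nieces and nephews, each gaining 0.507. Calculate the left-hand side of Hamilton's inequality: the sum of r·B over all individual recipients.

r to a great-grandoffspring = 0.125 (three parent–offspring links: r = (1/2)^3 = 1/8).
r to a double first cousin = 0.25 (double first cousins share both grandparent pairs — four paths of length 4: r = 4·(1/2)^4 = 1/4).
r to a full niece or nephew = 1/4 (full aunt/uncle↔niece/nephew: two paths of length 3 through the shared grandparent pair: r = 2·(1/2)^3 = 1/4).
Summing one r·B term per recipient: 1·0.125·0.493 + 1·0.25·0.343 + 4·0.25·0.507 = 0.654375.

0.654375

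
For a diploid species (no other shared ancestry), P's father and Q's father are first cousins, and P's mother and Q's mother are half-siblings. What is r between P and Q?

0.09375

With two independent routes of shared ancestry, r is the sum of the two contributions.
P and Q are related in two ways: second cousins through their fathers (r = 1/32) and half first cousins through their mothers (r = 1/16).
r = 1/32 + 1/16 = 0.09375.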